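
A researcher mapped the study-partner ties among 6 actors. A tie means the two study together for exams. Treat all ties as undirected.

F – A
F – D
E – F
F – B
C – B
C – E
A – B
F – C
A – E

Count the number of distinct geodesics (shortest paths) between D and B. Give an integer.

The shortest distance is 2, and the only length-2 path is D–F–B. So there is exactly 1 shortest path.

1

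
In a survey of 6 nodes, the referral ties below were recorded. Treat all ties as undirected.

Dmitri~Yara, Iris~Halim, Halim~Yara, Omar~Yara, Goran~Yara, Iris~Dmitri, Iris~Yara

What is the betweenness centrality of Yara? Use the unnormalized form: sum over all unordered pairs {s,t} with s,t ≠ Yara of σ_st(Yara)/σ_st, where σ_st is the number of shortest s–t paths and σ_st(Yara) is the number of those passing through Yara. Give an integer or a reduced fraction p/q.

Pairs whose geodesics pass through Yara — Omar–Iris: 1; Omar–Goran: 1; Omar–Halim: 1; Omar–Dmitri: 1; Iris–Goran: 1; Goran–Halim: 1; Goran–Dmitri: 1; Halim–Dmitri: 1/2.
All other pairs contribute 0.
Summing the contributions gives betweenness(Yara) = 15/2.

15/2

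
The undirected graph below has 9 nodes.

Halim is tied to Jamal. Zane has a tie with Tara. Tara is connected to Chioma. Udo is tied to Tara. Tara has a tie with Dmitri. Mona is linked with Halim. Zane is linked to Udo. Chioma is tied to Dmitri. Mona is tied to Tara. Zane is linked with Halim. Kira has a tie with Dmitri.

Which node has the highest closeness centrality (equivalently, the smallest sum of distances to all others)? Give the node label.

Farness (sum of distances to all others) for each node — Chioma:17, Dmitri:16, Halim:17, Jamal:24, Kira:23, Mona:15, Tara:12, Udo:16, Zane:14.
The smallest farness is 12, for Tara, so Tara has the highest closeness.

Tara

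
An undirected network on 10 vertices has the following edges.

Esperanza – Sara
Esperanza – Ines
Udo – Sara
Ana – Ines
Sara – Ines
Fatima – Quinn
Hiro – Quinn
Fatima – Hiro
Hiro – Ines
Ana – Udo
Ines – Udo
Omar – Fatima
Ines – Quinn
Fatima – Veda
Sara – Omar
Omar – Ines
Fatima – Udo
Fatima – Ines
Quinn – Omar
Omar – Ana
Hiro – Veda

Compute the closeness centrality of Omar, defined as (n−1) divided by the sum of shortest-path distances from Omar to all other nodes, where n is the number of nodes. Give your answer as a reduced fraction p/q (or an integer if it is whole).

9/13

Distances from Omar: Ana:1, Esperanza:2, Fatima:1, Hiro:2, Ines:1, Quinn:1, Sara:1, Udo:2, Veda:2. Sum = 13.
n = 10, so closeness = 9/13.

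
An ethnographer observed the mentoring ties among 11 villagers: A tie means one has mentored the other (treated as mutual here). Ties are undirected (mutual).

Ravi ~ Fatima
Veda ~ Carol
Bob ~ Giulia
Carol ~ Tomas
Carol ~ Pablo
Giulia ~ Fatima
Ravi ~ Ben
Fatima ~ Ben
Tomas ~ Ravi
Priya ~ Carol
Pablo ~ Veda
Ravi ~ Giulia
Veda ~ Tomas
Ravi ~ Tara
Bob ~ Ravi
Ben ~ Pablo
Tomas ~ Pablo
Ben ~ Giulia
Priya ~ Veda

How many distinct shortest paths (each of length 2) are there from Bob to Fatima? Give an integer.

The shortest distance is 2. The length-2 paths are: Bob–Ravi–Fatima; Bob–Giulia–Fatima.
That gives 2 distinct shortest paths.

2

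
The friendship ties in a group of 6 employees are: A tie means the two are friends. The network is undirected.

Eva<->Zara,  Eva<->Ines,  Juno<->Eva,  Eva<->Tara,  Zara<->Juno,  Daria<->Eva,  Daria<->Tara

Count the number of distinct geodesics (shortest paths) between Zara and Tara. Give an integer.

The shortest distance is 2, and the only length-2 path is Zara–Eva–Tara. So there is exactly 1 shortest path.

1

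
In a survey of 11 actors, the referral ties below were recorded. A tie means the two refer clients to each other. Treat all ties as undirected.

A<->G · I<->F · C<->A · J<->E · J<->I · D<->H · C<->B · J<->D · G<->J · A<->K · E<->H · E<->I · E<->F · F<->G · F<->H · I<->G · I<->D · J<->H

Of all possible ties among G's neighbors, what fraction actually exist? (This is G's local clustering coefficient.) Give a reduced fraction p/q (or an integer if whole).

1/3

G's neighbors: A, F, I, and J (k = 4).
Possible neighbor pairs: C(4,2) = 6. Edges among them: F–I, I–J → e = 2.
Clustering(G) = 2/6 = 1/3.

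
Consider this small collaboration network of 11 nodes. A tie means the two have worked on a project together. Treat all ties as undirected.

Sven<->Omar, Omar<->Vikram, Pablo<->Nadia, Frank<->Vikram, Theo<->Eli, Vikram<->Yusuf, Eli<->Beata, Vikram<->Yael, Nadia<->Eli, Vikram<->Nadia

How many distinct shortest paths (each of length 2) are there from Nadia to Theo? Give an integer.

1

The shortest distance is 2, and the only length-2 path is Nadia–Eli–Theo. So there is exactly 1 shortest path.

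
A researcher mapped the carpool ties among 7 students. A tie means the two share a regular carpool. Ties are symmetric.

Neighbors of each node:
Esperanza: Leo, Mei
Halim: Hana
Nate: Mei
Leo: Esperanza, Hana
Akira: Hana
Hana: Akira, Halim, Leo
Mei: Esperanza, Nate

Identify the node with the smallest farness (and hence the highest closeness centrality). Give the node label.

Farness (sum of distances to all others) for each node — Akira:17, Esperanza:12, Halim:17, Hana:12, Leo:11, Mei:15, Nate:20.
The smallest farness is 11, for Leo, so Leo has the highest closeness.

Leo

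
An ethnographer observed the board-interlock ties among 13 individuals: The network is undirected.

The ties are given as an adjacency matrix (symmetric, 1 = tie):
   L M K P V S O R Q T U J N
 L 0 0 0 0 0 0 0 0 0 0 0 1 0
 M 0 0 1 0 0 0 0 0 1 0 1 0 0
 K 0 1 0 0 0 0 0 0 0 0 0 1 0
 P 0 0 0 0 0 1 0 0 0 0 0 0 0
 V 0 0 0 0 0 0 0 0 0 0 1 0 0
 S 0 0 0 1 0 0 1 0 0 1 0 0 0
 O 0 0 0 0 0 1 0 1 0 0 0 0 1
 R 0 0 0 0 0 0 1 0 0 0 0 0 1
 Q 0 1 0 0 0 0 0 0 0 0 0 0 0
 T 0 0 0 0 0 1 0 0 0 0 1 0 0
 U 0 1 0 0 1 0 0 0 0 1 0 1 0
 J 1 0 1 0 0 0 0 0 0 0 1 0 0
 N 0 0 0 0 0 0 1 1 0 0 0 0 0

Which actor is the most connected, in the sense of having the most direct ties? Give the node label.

Degrees — J:3, K:2, L:1, M:3, N:2, O:3, P:1, Q:1, R:2, S:3, T:2, U:4, V:1.
The maximum is 4, attained only by U.

U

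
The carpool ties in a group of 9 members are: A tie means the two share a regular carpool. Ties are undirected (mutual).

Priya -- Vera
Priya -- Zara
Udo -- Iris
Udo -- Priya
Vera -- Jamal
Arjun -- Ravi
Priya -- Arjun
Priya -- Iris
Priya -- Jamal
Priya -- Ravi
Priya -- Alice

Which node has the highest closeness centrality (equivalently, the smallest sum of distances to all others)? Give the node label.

Farness (sum of distances to all others) for each node — Alice:15, Arjun:14, Iris:14, Jamal:14, Priya:8, Ravi:14, Udo:14, Vera:14, Zara:15.
The smallest farness is 8, for Priya, so Priya has the highest closeness.

Priya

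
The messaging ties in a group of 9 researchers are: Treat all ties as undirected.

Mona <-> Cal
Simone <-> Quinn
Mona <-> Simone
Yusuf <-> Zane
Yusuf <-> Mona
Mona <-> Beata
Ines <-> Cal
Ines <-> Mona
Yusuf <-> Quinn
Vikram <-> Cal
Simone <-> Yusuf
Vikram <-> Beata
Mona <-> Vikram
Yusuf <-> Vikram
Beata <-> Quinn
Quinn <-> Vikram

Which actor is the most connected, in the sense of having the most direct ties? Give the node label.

Mona

Degrees — Beata:3, Cal:3, Ines:2, Mona:6, Quinn:4, Simone:3, Vikram:5, Yusuf:5, Zane:1.
The maximum is 6, attained only by Mona.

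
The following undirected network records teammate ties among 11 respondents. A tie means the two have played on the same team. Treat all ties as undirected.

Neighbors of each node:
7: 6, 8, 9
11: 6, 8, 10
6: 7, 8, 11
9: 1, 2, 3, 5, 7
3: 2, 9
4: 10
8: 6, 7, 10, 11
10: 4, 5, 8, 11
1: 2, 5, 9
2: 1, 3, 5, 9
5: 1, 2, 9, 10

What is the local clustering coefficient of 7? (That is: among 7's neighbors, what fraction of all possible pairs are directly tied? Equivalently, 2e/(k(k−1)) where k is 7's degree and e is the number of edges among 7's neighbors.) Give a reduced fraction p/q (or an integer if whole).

1/3

7's neighbors: 6, 8, and 9 (k = 3).
Possible neighbor pairs: C(3,2) = 3. Edges among them: 6–8 → e = 1.
Clustering(7) = 1/3.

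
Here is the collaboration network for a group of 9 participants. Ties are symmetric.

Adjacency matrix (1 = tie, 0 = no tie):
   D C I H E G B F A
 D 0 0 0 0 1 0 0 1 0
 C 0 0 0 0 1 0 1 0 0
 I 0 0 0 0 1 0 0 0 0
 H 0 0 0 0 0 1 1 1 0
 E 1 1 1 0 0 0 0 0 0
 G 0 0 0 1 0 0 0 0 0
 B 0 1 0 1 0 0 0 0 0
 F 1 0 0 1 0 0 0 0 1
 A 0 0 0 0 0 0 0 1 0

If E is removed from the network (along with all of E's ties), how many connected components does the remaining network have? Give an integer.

2

Without E, the remaining ties split the others into: {A, B, C, D, F, G, H}; {I}.
That's 2 separate components.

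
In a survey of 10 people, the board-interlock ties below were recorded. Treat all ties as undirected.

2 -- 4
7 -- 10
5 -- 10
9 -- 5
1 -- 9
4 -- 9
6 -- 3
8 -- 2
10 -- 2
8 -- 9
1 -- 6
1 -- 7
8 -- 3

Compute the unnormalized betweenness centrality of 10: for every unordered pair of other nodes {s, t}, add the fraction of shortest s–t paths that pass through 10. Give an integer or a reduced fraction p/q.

13/3

Pairs whose geodesics pass through 10 — 4–7: 1/2; 5–7: 1; 5–2: 1; 7–8: 1/2; 7–2: 1; 1–2: 1/3.
All other pairs contribute 0.
Summing the contributions gives betweenness(10) = 13/3.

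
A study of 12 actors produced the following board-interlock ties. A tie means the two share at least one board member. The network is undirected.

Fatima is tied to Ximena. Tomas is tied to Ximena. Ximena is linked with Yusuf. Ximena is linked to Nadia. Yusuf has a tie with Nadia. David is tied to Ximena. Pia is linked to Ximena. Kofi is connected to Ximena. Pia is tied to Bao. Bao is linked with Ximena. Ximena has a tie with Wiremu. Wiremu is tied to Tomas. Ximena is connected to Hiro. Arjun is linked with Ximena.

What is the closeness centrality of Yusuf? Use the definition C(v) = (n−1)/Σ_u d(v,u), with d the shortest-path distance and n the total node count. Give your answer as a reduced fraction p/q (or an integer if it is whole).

11/20

Distances from Yusuf: Arjun:2, Bao:2, David:2, Fatima:2, Hiro:2, Kofi:2, Nadia:1, Pia:2, Tomas:2, Wiremu:2, Ximena:1. Sum = 20.
n = 12, so closeness = 11/20.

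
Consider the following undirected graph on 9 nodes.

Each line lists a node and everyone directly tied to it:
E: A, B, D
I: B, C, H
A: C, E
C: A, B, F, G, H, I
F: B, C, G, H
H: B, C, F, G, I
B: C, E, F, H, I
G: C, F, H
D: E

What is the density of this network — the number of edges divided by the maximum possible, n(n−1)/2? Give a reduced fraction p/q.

4/9

There are 16 edges and 9 nodes, so the maximum possible is C(9,2) = 36.
Density = 16/36 = 4/9.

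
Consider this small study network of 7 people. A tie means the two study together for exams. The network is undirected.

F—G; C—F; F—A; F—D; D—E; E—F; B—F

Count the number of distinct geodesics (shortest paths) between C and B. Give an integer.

The shortest distance is 2, and the only length-2 path is C–F–B. So there is exactly 1 shortest path.

1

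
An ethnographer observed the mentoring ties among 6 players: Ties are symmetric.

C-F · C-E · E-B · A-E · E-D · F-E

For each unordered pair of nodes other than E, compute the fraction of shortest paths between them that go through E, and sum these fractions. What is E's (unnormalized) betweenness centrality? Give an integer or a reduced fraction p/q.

Pairs whose geodesics pass through E — F–B: 1; F–A: 1; F–D: 1; B–A: 1; B–C: 1; B–D: 1; A–C: 1; A–D: 1; C–D: 1.
All other pairs contribute 0.
Summing the contributions gives betweenness(E) = 9.

9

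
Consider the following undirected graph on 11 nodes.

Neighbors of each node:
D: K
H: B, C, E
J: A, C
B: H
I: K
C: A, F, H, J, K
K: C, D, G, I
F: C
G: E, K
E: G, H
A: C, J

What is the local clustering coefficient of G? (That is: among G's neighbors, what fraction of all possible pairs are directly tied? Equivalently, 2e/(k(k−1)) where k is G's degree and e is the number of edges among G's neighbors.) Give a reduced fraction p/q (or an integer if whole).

G's neighbors: E and K (k = 2).
Possible neighbor pairs: C(2,2) = 1. Edges among them: none → e = 0.
Clustering(G) = 0/1.

0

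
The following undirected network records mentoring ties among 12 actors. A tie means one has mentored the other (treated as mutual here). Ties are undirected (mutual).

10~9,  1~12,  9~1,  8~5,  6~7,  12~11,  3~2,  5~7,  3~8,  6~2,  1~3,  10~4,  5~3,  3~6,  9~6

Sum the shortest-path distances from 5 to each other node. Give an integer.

28

Distances from 5: 1:2, 2:2, 3:1, 4:5, 6:2, 7:1, 8:1, 9:3, 10:4, 11:4, 12:3.
Sum = 2 + 2 + 1 + 5 + 2 + 1 + 1 + 3 + 4 + 4 + 3 = 28.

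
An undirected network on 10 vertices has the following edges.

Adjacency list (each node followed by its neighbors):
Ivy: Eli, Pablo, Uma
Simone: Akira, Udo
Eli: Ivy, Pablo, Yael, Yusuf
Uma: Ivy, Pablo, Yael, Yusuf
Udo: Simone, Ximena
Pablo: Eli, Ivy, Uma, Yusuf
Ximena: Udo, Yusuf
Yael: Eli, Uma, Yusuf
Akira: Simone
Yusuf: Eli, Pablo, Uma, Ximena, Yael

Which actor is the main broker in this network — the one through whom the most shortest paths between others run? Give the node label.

Unnormalized betweenness of each node: Akira:0, Eli:5/2, Ivy:1/4, Pablo:23/12, Simone:8, Udo:14, Uma:5/2, Ximena:18, Yael:1/4, Yusuf:247/12.
Yusuf has the largest value, 247/12, making it the main broker — the node through which the most shortest paths run.

Yusuf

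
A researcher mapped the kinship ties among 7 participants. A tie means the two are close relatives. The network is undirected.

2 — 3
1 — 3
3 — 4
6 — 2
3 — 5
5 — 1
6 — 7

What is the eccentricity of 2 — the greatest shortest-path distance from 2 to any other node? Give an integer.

Distances from 2: 1:2, 3:1, 4:2, 5:2, 6:1, 7:2.
The largest is 2 (to 7, 1, 4, and 5), so the eccentricity of 2 is 2.

2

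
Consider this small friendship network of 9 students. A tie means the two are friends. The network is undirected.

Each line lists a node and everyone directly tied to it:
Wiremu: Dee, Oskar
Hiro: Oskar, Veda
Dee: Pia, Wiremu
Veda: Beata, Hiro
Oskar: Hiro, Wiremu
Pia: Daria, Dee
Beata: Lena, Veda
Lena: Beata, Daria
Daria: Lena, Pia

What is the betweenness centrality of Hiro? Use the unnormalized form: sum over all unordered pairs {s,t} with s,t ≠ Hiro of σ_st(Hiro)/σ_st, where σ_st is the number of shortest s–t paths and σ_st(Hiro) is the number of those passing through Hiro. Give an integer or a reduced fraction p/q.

Pairs whose geodesics pass through Hiro — Oskar–Veda: 1; Oskar–Beata: 1; Oskar–Lena: 1; Veda–Dee: 1; Veda–Wiremu: 1; Beata–Wiremu: 1.
All other pairs contribute 0.
Summing the contributions gives betweenness(Hiro) = 6.

6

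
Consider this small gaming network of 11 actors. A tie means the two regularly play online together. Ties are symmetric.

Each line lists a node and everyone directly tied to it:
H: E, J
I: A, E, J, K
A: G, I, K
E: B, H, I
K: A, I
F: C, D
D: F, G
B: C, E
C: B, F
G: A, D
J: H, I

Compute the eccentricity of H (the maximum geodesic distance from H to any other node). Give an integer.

5

Distances from H: A:3, B:2, C:3, D:5, E:1, F:4, G:4, I:2, J:1, K:3.
The largest is 5 (to D), so the eccentricity of H is 5.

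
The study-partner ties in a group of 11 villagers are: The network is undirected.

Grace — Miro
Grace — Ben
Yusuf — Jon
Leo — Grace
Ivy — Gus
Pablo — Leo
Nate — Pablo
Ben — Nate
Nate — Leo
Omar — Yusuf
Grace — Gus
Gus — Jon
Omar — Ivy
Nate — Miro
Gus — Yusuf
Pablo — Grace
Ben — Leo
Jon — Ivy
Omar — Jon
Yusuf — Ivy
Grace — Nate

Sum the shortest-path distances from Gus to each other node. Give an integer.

16

Distances from Gus: Ben:2, Grace:1, Ivy:1, Jon:1, Leo:2, Miro:2, Nate:2, Omar:2, Pablo:2, Yusuf:1.
Sum = 2 + 1 + 1 + 1 + 2 + 2 + 2 + 2 + 2 + 1 = 16.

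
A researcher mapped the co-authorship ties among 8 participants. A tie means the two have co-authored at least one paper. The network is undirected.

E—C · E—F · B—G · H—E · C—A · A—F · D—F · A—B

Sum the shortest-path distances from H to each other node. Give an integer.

20

Distances from H: A:3, B:4, C:2, D:3, E:1, F:2, G:5.
Sum = 3 + 4 + 2 + 3 + 1 + 2 + 5 = 20.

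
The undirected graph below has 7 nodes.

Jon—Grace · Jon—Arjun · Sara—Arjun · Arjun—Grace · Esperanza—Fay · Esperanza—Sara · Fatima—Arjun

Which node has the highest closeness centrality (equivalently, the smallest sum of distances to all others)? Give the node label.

Arjun

Farness (sum of distances to all others) for each node — Arjun:9, Esperanza:13, Fatima:14, Fay:18, Grace:13, Jon:13, Sara:10.
The smallest farness is 9, for Arjun, so Arjun has the highest closeness.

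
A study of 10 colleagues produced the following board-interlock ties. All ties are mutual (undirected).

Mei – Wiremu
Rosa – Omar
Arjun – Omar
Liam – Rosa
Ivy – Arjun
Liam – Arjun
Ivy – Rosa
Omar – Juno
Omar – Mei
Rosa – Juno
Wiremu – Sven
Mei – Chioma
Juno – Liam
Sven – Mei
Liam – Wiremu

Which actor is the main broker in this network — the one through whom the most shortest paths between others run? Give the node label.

Mei

Unnormalized betweenness of each node: Arjun:10/3, Chioma:0, Ivy:1/3, Juno:1/3, Liam:41/6, Mei:12, Omar:65/6, Rosa:13/3, Sven:0, Wiremu:5.
Mei has the largest value, 12, making it the main broker — the node through which the most shortest paths run.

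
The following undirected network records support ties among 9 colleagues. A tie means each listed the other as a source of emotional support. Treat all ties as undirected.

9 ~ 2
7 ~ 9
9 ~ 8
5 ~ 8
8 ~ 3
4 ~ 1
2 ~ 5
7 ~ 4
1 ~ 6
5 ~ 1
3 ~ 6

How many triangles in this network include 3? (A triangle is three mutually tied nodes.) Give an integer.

3's neighbors are 6 and 8, but none of them are tied to each other, so no triangle contains 3.

0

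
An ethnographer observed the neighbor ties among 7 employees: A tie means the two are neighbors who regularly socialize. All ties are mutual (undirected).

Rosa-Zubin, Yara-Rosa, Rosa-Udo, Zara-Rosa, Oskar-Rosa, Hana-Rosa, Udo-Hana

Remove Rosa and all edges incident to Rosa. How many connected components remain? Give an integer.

Without Rosa, the remaining ties split the others into: {Hana, Udo}; {Zara}; {Oskar}; {Zubin}; {Yara}.
That's 5 separate components.

5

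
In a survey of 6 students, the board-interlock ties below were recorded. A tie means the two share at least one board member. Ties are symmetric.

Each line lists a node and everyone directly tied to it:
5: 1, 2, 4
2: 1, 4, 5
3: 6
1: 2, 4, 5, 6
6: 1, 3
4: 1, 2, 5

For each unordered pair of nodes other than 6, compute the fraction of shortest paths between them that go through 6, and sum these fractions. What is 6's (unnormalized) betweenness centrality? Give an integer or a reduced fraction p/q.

Pairs whose geodesics pass through 6 — 1–3: 1; 5–3: 1; 4–3: 1; 2–3: 1.
All other pairs contribute 0.
Summing the contributions gives betweenness(6) = 4.

4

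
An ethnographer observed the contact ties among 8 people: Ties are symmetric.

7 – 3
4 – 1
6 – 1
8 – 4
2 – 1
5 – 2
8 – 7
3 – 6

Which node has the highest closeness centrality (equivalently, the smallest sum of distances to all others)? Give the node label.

Farness (sum of distances to all others) for each node — 1:12, 2:16, 3:16, 4:14, 5:22, 6:14, 7:18, 8:16.
The smallest farness is 12, for 1, so 1 has the highest closeness.

1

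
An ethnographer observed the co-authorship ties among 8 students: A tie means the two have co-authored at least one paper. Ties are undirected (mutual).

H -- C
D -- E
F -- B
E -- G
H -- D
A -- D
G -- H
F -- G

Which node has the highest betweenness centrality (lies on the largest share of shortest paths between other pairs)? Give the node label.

Unnormalized betweenness of each node: A:0, B:0, C:0, D:7, E:3, F:6, G:11, H:9.
G has the largest value, 11, making it the main broker — the node through which the most shortest paths run.

G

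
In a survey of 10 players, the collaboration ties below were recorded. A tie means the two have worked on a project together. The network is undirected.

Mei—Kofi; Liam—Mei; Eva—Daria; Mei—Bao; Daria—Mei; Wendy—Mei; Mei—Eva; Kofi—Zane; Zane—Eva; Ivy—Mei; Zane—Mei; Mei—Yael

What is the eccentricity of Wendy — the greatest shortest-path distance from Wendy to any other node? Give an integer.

2

Distances from Wendy: Bao:2, Daria:2, Eva:2, Ivy:2, Kofi:2, Liam:2, Mei:1, Yael:2, Zane:2.
The largest is 2 (to Bao, Eva, Kofi, Zane, Liam, Ivy, Daria, and Yael), so the eccentricity of Wendy is 2.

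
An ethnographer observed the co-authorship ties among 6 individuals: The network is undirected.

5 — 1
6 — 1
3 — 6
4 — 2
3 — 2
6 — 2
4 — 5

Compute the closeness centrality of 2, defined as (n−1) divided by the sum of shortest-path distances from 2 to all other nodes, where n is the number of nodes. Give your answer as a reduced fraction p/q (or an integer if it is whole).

5/7

Distances from 2: 1:2, 3:1, 4:1, 5:2, 6:1. Sum = 7.
n = 6, so closeness = 5/7.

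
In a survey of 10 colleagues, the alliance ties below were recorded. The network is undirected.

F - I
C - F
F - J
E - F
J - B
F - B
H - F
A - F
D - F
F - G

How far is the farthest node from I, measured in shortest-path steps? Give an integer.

Distances from I: A:2, B:2, C:2, D:2, E:2, F:1, G:2, H:2, J:2.
The largest is 2 (to A, H, B, C, J, G, E, and D), so the eccentricity of I is 2.

2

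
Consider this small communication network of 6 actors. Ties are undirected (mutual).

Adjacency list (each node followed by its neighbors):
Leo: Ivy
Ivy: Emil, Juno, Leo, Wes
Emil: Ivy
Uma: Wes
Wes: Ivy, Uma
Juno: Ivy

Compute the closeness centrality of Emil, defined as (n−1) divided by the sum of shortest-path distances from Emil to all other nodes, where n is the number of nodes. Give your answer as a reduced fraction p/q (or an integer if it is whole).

1/2

Distances from Emil: Ivy:1, Juno:2, Leo:2, Uma:3, Wes:2. Sum = 10.
n = 6, so closeness = 5/10 = 1/2.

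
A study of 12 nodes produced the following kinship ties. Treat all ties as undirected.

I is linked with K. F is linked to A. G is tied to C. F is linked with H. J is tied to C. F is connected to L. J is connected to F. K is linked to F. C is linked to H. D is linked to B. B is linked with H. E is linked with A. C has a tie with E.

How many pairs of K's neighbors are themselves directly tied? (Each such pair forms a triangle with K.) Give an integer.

K's neighbors are F and I, but none of them are tied to each other, so no triangle contains K.

0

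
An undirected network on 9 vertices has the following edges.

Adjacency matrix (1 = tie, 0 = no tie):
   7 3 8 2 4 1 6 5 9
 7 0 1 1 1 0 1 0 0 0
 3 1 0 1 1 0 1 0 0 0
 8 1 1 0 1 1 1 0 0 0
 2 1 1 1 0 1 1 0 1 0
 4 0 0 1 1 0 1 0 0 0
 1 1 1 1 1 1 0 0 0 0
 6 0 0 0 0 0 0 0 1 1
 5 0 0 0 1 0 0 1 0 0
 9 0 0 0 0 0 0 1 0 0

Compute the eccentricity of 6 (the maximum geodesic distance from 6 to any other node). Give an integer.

3

Distances from 6: 1:3, 2:2, 3:3, 4:3, 5:1, 7:3, 8:3, 9:1.
The largest is 3 (to 7, 3, 8, 4, and 1), so the eccentricity of 6 is 3.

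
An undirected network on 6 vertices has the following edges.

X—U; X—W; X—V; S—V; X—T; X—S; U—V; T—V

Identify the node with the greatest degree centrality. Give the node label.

Degrees — S:2, T:2, U:2, V:4, W:1, X:5.
The maximum is 5, attained only by X.

X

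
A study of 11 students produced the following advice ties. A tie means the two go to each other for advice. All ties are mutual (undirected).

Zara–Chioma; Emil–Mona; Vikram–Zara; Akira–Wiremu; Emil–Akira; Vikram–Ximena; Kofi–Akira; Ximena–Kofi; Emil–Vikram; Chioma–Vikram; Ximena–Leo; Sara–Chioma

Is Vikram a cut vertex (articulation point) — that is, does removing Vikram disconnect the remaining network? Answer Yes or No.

Yes

Removing Vikram leaves {Chioma, Sara, and Zara} with no path to {Akira, Emil, Kofi, Leo, Mona, Wiremu, and Ximena}, so the network splits into 2 components. Vikram is a cut vertex.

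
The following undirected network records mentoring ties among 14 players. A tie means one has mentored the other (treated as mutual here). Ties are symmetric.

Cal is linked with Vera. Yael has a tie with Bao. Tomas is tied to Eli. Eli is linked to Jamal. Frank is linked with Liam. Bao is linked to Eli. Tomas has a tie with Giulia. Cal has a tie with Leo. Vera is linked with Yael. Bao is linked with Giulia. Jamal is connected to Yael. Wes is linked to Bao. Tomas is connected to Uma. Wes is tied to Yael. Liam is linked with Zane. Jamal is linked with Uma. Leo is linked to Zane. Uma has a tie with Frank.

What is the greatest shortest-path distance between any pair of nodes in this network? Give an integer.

5

Eccentricity of each node (its greatest distance to any other): Bao:5, Cal:5, Eli:5, Frank:4, Giulia:5, Jamal:4, Leo:5, Liam:5, Tomas:5, Uma:4, Vera:4, Wes:5, Yael:4, Zane:5.
The maximum eccentricity is 5, realized for instance by the pair Cal–Tomas via Cal – Vera – Yael – Bao – Giulia – Tomas. So the diameter is 5.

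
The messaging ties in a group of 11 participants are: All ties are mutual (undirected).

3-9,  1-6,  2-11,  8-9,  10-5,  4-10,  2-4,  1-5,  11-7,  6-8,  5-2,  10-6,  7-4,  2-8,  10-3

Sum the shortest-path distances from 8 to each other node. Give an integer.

18

Distances from 8: 1:2, 2:1, 3:2, 4:2, 5:2, 6:1, 7:3, 9:1, 10:2, 11:2.
Sum = 2 + 1 + 2 + 2 + 2 + 1 + 3 + 1 + 2 + 2 = 18.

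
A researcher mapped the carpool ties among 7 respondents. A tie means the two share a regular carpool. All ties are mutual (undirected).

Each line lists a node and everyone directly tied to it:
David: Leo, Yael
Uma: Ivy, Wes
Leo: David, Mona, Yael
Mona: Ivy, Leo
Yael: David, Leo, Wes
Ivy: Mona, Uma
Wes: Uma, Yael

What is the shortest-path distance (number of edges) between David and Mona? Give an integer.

One shortest route is David – Leo – Mona, which uses 2 edges, and David and Mona are not directly tied, so nothing shorter exists. So d(David,Mona) = 2.

2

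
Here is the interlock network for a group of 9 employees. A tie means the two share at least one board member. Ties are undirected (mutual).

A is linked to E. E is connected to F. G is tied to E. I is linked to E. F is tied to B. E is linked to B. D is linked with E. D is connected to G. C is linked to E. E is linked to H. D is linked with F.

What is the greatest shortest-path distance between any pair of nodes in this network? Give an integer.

2

Eccentricity of each node (its greatest distance to any other): A:2, B:2, C:2, D:2, E:1, F:2, G:2, H:2, I:2.
The maximum eccentricity is 2, realized for instance by the pair D–C via D – E – C. So the diameter is 2.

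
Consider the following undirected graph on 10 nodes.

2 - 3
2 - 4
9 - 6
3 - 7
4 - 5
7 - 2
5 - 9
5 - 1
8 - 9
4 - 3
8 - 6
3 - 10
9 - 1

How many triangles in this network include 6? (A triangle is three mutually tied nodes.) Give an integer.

6's neighbors: 8 and 9.
Neighbor pairs that are themselves tied: 6–8–9. Each forms one triangle with 6, for 1 in total.

1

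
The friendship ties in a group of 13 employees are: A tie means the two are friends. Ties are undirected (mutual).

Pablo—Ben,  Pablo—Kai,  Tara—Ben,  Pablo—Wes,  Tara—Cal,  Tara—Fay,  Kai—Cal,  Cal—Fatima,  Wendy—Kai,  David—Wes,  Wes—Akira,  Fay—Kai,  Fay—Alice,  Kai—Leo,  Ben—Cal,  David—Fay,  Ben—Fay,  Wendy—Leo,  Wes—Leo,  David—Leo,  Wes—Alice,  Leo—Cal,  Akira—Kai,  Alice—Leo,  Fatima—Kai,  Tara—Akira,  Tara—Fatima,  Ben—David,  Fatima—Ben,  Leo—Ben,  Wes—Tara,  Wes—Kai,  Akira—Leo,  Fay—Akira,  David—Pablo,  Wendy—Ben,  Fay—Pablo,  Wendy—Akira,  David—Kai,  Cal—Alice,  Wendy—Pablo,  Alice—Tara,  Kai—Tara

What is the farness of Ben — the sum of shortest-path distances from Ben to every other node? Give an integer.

Distances from Ben: Akira:2, Alice:2, Cal:1, David:1, Fatima:1, Fay:1, Kai:2, Leo:1, Pablo:1, Tara:1, Wendy:1, Wes:2.
Sum = 2 + 2 + 1 + 1 + 1 + 1 + 2 + 1 + 1 + 1 + 1 + 2 = 16.

16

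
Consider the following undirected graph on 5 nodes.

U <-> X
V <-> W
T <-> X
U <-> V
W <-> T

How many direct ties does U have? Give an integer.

U is directly tied to V and X. That is 2 neighbors, so the degree of U is 2.

2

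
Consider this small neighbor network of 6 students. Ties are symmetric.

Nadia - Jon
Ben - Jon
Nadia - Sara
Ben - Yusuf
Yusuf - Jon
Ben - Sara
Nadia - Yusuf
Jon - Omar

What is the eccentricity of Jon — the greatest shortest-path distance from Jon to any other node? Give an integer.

Distances from Jon: Ben:1, Nadia:1, Omar:1, Sara:2, Yusuf:1.
The largest is 2 (to Sara), so the eccentricity of Jon is 2.

2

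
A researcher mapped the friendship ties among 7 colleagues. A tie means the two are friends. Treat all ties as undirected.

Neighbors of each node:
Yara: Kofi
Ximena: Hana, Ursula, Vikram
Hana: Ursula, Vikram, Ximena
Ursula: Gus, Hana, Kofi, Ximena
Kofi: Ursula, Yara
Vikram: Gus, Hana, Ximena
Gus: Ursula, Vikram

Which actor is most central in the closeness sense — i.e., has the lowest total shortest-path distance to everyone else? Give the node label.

Farness (sum of distances to all others) for each node — Gus:11, Hana:10, Kofi:11, Ursula:8, Vikram:12, Ximena:10, Yara:16.
The smallest farness is 8, for Ursula, so Ursula has the highest closeness.

Ursula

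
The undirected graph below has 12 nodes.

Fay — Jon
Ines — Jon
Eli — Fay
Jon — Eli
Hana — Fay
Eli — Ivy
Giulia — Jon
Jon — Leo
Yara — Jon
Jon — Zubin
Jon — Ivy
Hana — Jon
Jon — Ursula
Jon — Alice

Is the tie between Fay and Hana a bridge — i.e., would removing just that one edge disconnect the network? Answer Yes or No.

Even without that edge, Fay still reaches Hana via Fay – Jon – Hana, so the network stays connected. Not a bridge.

No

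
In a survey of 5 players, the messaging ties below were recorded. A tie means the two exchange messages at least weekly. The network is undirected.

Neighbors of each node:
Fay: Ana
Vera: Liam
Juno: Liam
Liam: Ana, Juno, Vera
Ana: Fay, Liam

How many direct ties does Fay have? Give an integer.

1

Fay is directly tied to Ana. That is 1 neighbor, so the degree of Fay is 1.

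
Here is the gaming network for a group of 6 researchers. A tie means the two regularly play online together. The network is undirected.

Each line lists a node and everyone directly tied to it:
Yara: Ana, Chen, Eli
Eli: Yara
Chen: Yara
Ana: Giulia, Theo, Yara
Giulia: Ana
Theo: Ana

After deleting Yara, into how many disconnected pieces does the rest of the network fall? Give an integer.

Without Yara, the remaining ties split the others into: {Ana, Giulia, Theo}; {Eli}; {Chen}.
That's 3 separate components.

3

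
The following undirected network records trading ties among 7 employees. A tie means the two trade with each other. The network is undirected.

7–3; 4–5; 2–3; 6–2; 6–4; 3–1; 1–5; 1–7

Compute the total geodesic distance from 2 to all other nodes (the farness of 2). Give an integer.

Distances from 2: 1:2, 3:1, 4:2, 5:3, 6:1, 7:2.
Sum = 2 + 1 + 2 + 3 + 1 + 2 = 11.

11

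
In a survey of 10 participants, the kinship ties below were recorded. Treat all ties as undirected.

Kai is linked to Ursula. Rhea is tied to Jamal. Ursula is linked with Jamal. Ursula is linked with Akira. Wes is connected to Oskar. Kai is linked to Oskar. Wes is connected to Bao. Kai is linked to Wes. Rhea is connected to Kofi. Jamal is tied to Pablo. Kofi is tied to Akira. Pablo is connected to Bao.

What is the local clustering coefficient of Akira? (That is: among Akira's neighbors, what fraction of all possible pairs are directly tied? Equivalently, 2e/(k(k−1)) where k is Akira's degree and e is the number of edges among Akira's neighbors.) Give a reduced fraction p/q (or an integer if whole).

Akira's neighbors: Kofi and Ursula (k = 2).
Possible neighbor pairs: C(2,2) = 1. Edges among them: none → e = 0.
Clustering(Akira) = 0/1.

0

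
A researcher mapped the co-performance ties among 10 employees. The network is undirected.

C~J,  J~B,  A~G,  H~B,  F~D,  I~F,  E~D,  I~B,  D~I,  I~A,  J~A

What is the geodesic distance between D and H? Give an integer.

One shortest route is D – I – B – H, which uses 3 edges, and at distance 2 from D we only reach {A, B}, which does not include H. So d(D,H) = 3.

3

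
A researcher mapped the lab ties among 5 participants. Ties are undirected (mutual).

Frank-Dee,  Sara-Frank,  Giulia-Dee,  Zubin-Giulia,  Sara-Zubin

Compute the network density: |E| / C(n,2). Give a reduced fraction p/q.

There are 5 edges and 5 nodes, so the maximum possible is C(5,2) = 10.
Density = 5/10 = 1/2.

1/2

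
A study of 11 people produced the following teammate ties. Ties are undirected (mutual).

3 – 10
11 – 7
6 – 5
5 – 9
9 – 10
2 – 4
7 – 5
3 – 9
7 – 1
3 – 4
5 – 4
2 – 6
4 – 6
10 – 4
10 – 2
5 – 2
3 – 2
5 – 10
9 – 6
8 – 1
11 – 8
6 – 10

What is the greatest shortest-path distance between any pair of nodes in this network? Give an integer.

Eccentricity of each node (its greatest distance to any other): 1:4, 2:4, 3:5, 4:4, 5:3, 6:4, 7:3, 8:5, 9:4, 10:4, 11:4.
The maximum eccentricity is 5, realized for instance by the pair 8–3 via 8 – 11 – 7 – 5 – 10 – 3. So the diameter is 5.

5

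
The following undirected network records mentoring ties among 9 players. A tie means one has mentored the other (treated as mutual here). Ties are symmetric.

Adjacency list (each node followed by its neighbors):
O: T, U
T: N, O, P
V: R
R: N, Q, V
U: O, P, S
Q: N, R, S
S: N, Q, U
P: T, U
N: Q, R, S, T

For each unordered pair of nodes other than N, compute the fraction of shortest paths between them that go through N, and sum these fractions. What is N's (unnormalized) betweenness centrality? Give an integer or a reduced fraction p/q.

11

Pairs whose geodesics pass through N — T–R: 1; T–V: 1; T–S: 1; T–Q: 1; U–R: 1/2; U–V: 1/2; P–R: 1; P–V: 1; P–Q: 1/2; O–R: 1; O–V: 1; O–Q: 1/2; R–S: 1/2; V–S: 1/2.
All other pairs contribute 0.
Summing the contributions gives betweenness(N) = 11.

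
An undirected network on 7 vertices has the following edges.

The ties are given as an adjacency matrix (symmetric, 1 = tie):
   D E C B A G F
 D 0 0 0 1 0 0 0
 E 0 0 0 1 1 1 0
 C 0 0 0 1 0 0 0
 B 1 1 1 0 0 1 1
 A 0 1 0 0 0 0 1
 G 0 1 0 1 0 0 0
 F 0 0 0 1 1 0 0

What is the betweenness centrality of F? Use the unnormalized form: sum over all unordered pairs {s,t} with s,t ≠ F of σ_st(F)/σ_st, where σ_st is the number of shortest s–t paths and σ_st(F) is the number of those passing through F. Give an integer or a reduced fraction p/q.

3/2

Pairs whose geodesics pass through F — D–A: 1/2; C–A: 1/2; B–A: 1/2.
All other pairs contribute 0.
Summing the contributions gives betweenness(F) = 3/2.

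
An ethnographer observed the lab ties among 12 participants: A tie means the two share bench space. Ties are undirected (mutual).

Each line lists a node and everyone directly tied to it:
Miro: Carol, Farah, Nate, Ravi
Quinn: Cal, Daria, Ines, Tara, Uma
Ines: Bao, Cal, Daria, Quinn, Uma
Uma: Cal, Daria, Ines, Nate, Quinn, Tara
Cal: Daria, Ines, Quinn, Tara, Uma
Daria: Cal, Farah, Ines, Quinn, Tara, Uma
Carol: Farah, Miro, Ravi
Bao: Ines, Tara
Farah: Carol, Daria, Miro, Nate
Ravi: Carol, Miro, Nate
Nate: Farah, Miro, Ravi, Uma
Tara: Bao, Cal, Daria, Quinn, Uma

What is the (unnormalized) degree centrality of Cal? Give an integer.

Cal is directly tied to Daria, Ines, Quinn, Tara, and Uma. That is 5 neighbors, so the degree of Cal is 5.

5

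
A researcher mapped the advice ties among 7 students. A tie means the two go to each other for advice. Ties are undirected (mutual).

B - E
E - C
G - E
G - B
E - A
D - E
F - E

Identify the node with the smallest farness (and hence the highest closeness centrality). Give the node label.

Farness (sum of distances to all others) for each node — A:11, B:10, C:11, D:11, E:6, F:11, G:10.
The smallest farness is 6, for E, so E has the highest closeness.

E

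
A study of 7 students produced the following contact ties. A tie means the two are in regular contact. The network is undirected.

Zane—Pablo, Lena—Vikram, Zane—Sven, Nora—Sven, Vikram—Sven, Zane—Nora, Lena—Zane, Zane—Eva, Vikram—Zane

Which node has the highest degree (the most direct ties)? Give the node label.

Degrees — Eva:1, Lena:2, Nora:2, Pablo:1, Sven:3, Vikram:3, Zane:6.
The maximum is 6, attained only by Zane.

Zane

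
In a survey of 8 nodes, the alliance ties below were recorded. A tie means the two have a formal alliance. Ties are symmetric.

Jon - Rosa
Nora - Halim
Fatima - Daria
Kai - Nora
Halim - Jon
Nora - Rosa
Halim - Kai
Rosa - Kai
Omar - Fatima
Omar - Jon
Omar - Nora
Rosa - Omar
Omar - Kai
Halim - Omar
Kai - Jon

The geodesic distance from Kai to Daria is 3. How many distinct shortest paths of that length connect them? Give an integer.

1

The shortest distance is 3, and the only length-3 path is Kai–Omar–Fatima–Daria. So there is exactly 1 shortest path.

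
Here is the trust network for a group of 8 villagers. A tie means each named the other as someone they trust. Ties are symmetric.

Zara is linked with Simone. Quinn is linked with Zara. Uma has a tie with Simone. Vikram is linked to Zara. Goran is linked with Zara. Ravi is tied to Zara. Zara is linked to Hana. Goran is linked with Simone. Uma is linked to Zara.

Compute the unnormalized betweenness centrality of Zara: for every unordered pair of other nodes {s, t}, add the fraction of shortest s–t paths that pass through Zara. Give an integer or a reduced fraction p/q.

Pairs whose geodesics pass through Zara — Hana–Goran: 1; Hana–Quinn: 1; Hana–Ravi: 1; Hana–Vikram: 1; Hana–Simone: 1; Hana–Uma: 1; Goran–Quinn: 1; Goran–Ravi: 1; Goran–Vikram: 1; Goran–Uma: 1/2; Quinn–Ravi: 1; Quinn–Vikram: 1; Quinn–Simone: 1; Quinn–Uma: 1 … (+5 more pairs).
All other pairs contribute 0.
Summing the contributions gives betweenness(Zara) = 37/2.

37/2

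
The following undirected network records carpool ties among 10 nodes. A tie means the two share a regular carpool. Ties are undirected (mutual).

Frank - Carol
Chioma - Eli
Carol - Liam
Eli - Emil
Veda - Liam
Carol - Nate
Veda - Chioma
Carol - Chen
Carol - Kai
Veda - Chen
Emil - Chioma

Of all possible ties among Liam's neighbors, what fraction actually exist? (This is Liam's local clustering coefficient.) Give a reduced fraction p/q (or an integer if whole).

0

Liam's neighbors: Carol and Veda (k = 2).
Possible neighbor pairs: C(2,2) = 1. Edges among them: none → e = 0.
Clustering(Liam) = 0/1.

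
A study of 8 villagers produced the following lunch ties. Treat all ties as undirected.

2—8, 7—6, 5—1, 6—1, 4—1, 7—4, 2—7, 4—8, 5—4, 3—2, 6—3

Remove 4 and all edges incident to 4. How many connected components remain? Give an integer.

4's neighbors (1, 5, 7, and 8) remain reachable from one another through other ties, so the rest of the network stays in one piece.

1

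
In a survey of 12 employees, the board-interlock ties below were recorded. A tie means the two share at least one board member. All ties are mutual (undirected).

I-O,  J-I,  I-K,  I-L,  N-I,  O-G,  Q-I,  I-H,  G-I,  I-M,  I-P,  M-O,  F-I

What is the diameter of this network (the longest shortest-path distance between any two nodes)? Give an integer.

Eccentricity of each node (its greatest distance to any other): F:2, G:2, H:2, I:1, J:2, K:2, L:2, M:2, N:2, O:2, P:2, Q:2.
The maximum eccentricity is 2, realized for instance by the pair K–O via K – I – O. So the diameter is 2.

2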